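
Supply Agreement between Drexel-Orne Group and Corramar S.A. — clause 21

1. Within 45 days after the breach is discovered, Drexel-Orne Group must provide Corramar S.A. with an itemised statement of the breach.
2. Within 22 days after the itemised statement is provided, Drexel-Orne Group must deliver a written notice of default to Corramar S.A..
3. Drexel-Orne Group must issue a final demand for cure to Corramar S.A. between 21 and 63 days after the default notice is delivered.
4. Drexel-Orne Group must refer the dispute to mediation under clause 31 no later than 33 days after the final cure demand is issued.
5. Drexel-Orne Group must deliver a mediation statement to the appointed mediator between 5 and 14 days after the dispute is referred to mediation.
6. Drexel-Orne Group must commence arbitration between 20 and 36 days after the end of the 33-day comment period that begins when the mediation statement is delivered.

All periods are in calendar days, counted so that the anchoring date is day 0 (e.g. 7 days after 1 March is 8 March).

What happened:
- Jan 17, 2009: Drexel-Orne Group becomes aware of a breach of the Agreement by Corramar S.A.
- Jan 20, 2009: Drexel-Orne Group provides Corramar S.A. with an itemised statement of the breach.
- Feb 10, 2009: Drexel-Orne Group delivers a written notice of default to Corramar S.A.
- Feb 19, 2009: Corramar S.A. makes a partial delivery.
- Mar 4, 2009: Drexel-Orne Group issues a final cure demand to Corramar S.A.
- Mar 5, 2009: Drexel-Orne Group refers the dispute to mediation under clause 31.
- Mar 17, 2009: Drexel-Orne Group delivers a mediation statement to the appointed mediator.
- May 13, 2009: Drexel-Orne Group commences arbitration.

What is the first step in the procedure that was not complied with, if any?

None — every step was satisfied

Step 1: 45 days after Jan 17, 2009 (when the breach is discovered) is Mar 3, 2009; completed Jan 20, 2009, before the deadline.
Step 2: 22 days after Jan 20, 2009 (when the itemised statement is provided) is Feb 11, 2009; done Feb 10, 2009 — timely.
Step 3: the window is 21–63 days after Feb 10, 2009 (when the default notice is delivered), so Mar 3, 2009 through Apr 14, 2009; done Mar 4, 2009, which is between those dates.
Step 4: 33 days after Mar 4, 2009 (when the final cure demand is issued) is Apr 6, 2009; done Mar 5, 2009 — timely.
Step 5: the window is 5–14 days after Mar 5, 2009 (when the dispute is referred to mediation), so Mar 10, 2009 through Mar 19, 2009; done Mar 17, 2009, which is between those dates.
Step 6: the window is 20–36 days after Apr 19, 2009 (end of the 33-day comment period, which began when the mediation statement is delivered on Mar 17, 2009), so May 9, 2009 through May 25, 2009; done May 13, 2009 — within the window.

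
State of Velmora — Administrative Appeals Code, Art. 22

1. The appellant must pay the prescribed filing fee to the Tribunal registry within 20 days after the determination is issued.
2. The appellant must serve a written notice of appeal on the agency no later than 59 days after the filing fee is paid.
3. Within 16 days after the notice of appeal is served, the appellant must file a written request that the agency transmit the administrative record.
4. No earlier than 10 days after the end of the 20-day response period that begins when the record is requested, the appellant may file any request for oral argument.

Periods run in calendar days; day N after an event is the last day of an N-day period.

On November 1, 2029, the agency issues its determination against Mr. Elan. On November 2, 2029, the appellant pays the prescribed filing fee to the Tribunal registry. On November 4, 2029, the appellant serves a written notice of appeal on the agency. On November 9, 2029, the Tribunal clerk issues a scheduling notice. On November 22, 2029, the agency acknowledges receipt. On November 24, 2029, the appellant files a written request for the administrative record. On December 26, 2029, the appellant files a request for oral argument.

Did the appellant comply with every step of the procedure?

No

Step 1: 20 days after November 1, 2029 (when the determination is issued) is November 21, 2029; completed November 2, 2029, before the deadline.
Step 2: 59 days after November 2, 2029 (when the filing fee is paid) is December 31, 2029; November 4, 2029 is within that limit.
Step 3: 16 days after November 4, 2029 (when the notice of appeal is served) is November 20, 2029; done November 24, 2029 — 4 days late.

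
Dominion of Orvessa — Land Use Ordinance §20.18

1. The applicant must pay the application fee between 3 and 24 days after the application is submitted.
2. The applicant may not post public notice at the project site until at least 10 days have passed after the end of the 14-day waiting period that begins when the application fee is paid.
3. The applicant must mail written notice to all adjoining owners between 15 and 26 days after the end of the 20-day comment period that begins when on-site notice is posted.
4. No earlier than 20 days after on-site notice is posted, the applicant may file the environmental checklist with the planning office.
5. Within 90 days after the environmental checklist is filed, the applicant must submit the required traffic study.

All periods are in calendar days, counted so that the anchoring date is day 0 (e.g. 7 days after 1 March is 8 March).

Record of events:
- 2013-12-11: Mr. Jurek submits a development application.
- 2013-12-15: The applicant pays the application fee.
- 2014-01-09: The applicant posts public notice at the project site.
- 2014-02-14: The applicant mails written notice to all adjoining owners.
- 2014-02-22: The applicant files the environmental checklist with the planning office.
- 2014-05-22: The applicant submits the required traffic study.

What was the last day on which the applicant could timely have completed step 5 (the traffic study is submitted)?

Step 5 runs from 2014-02-22, when the environmental checklist is filed. 90 days after 2014-02-22 is 2014-05-23.

2014-05-23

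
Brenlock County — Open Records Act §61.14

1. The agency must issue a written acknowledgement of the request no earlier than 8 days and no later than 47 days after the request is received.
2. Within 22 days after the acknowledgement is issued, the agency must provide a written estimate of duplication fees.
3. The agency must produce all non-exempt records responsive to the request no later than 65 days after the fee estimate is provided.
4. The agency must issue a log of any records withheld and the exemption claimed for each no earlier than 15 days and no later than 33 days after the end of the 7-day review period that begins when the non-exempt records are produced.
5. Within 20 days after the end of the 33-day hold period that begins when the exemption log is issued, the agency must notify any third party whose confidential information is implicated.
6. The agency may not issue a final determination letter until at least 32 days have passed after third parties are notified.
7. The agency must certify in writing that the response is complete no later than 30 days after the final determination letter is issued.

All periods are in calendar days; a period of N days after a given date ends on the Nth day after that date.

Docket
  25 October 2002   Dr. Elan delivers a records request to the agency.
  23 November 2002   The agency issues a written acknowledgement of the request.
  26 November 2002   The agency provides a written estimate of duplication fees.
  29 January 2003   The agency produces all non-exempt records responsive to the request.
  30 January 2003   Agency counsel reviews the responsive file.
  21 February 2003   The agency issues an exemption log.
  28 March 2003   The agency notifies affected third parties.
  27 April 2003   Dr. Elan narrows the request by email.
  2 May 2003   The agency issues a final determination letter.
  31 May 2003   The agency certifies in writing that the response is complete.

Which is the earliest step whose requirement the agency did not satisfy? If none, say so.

(1) the permitted window runs from 25 October 2002 + 8 = 2 November 2002 to 25 October 2002 + 47 = 11 December 2002; done 23 November 2002, which is between those dates.
(2) due by 23 November 2002 + 22 days = 15 December 2002; 26 November 2002 is within that limit.
(3) due by 26 November 2002 + 65 days = 30 January 2003; done 29 January 2003 — timely.
(4) the permitted window runs from 5 February 2003 + 15 = 20 February 2003 to 5 February 2003 + 33 = 10 March 2003; done 21 February 2003, which is between those dates.
(5) due by 26 March 2003 + 20 days = 15 April 2003; done 28 March 2003 — timely.
(6) permitted from 28 March 2003 + 32 days = 29 April 2003 onward; done 2 May 2003, after the minimum wait.
(7) due by 2 May 2003 + 30 days = 1 June 2003; completed 31 May 2003, before the deadline.

None — every step was satisfied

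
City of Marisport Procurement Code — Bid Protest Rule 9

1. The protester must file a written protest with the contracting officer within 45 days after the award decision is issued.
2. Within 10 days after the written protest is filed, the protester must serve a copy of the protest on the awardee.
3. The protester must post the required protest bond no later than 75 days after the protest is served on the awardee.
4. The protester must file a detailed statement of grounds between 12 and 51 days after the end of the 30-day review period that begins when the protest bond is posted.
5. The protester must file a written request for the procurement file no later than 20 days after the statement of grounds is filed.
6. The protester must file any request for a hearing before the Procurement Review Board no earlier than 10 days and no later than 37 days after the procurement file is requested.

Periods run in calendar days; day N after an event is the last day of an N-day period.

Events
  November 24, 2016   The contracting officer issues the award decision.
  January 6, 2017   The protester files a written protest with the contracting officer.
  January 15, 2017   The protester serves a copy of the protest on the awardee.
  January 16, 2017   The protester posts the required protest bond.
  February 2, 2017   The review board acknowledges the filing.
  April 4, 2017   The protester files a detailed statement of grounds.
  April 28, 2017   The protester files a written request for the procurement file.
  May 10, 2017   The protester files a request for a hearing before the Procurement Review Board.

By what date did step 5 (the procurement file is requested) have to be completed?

April 24, 2017

Step 5 runs from April 4, 2017, when the statement of grounds is filed. 20 days after April 4, 2017 is April 24, 2017.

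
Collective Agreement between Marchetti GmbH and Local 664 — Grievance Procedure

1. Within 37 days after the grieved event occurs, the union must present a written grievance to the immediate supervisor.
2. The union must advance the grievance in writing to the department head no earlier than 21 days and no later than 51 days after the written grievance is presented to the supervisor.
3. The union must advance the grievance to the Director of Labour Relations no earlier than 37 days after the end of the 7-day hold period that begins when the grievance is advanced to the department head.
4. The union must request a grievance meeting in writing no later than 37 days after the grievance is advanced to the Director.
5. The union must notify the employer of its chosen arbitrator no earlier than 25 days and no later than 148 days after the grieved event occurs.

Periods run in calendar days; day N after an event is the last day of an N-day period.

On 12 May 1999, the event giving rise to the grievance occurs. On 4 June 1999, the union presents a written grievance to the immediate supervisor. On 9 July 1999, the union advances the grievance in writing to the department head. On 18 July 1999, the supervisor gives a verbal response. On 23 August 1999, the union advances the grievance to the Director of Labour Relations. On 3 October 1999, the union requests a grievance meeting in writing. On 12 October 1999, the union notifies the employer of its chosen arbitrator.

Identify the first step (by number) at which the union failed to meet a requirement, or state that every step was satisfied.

Step 1 — counting 37 days from 12 May 1999 (when the grieved event occurs) gives a deadline of 18 June 1999; done 4 June 1999 — timely.
Step 2 — 21 and 51 days from 4 June 1999 (when the written grievance is presented to the supervisor) are 25 June 1999 and 25 July 1999 respectively; done 9 July 1999, which is between those dates.
Step 3 — must wait 37 days from 16 July 1999 (end of the 7-day hold period, which began when the grievance is advanced to the department head on 9 July 1999), so not before 22 August 1999; 23 August 1999 is on or after that date.
Step 4 — counting 37 days from 23 August 1999 (when the grievance is advanced to the Director) gives a deadline of 29 September 1999; not done until 3 October 1999, 4 days after the deadline.

Step 4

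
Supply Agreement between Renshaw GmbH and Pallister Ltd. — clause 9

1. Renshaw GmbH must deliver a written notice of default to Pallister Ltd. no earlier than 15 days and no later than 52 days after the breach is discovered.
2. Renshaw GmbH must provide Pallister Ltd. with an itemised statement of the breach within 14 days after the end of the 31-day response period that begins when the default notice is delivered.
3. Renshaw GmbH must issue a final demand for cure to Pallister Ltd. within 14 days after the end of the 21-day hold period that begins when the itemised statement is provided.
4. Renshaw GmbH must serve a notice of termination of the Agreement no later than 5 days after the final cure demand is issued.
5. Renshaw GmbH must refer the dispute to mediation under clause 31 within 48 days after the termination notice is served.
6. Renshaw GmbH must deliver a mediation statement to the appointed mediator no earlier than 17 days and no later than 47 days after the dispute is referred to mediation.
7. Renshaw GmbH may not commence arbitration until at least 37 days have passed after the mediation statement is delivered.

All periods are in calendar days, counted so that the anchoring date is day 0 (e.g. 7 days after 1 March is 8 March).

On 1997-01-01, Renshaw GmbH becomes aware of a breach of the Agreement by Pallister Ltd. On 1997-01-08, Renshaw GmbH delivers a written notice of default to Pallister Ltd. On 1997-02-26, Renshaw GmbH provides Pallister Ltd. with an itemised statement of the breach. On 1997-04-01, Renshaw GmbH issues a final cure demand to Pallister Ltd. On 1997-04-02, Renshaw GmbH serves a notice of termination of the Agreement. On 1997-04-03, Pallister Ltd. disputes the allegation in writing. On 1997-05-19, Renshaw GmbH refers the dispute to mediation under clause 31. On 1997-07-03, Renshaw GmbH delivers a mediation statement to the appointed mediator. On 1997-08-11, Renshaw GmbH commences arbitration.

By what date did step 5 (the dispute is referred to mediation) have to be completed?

Step 5 runs from 1997-04-02, when the termination notice is served. 48 days after 1997-04-02 is 1997-05-20.

1997-05-20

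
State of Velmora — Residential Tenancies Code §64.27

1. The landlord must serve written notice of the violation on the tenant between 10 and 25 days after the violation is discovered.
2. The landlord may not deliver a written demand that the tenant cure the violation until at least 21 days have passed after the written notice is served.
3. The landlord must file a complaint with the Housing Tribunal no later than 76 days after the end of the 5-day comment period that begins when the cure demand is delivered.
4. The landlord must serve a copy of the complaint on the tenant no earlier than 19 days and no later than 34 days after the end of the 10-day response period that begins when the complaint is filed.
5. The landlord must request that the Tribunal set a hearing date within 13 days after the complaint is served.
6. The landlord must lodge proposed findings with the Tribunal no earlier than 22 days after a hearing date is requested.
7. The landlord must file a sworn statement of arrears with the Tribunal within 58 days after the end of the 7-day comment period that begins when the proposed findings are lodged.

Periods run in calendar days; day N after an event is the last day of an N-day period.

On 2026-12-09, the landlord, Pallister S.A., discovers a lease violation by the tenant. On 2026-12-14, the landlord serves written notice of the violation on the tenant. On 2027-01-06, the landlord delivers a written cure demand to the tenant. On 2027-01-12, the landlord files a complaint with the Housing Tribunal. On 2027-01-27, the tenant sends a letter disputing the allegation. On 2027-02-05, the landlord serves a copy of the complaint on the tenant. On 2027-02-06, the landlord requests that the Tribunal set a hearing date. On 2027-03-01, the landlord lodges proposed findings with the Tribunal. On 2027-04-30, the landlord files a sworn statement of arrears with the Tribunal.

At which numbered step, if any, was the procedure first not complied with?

(1) the permitted window runs from 2026-12-09 + 10 = 2026-12-19 to 2026-12-09 + 25 = 2027-01-03; 2026-12-14 is 5 days too early.

Step 1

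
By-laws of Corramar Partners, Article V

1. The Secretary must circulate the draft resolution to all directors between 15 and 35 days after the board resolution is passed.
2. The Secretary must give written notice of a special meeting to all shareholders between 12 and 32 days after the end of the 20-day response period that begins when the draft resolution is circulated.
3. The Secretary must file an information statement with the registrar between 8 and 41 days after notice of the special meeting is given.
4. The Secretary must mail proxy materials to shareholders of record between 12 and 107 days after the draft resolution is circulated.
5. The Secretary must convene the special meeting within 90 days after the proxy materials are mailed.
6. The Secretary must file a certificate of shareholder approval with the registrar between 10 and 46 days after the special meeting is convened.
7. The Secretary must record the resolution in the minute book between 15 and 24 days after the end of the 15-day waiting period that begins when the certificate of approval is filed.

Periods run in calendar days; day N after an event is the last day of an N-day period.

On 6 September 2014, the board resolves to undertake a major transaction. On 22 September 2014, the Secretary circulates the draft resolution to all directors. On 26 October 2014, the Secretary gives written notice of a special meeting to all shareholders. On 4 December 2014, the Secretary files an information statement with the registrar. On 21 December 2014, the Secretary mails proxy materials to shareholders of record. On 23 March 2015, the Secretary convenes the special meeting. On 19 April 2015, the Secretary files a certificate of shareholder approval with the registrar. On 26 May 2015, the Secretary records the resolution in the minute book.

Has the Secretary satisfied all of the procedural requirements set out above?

No

Step 1 — 15 and 35 days from 6 September 2014 (when the board resolution is passed) are 21 September 2014 and 11 October 2014 respectively; done 22 September 2014 — within the window.
Step 2 — 12 and 32 days from 12 October 2014 (end of the 20-day response period, which began when the draft resolution is circulated on 22 September 2014) are 24 October 2014 and 13 November 2014 respectively; 26 October 2014 falls inside that range.
Step 3 — 8 and 41 days from 26 October 2014 (when notice of the special meeting is given) are 3 November 2014 and 6 December 2014 respectively; done 4 December 2014 — within the window.
Step 4 — 12 and 107 days from 22 September 2014 (when the draft resolution is circulated) are 4 October 2014 and 7 January 2015 respectively; 21 December 2014 falls inside that range.
Step 5 — counting 90 days from 21 December 2014 (when the proxy materials are mailed) gives a deadline of 21 March 2015; 23 March 2015 misses that deadline by 2 days.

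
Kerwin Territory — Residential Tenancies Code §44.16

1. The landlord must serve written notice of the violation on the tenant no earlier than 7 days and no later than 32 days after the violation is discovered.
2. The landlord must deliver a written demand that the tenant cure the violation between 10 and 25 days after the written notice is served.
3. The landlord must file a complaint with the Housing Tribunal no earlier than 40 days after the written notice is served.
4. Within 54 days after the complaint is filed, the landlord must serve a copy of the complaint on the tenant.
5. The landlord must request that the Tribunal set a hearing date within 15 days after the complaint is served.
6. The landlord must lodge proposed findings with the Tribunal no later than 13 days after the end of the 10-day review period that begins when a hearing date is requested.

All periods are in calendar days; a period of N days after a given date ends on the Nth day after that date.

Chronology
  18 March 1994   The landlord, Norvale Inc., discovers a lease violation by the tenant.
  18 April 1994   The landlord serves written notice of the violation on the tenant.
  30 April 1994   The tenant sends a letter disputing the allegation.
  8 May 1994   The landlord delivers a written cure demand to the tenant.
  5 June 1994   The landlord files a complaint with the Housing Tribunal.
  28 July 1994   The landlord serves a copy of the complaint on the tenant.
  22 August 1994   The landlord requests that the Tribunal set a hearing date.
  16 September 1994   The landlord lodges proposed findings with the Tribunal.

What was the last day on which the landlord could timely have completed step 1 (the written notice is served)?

19 April 1994

Step 1 runs from 18 March 1994, when the violation is discovered. The window is 7–32 days after 18 March 1994; it closes on 19 April 1994.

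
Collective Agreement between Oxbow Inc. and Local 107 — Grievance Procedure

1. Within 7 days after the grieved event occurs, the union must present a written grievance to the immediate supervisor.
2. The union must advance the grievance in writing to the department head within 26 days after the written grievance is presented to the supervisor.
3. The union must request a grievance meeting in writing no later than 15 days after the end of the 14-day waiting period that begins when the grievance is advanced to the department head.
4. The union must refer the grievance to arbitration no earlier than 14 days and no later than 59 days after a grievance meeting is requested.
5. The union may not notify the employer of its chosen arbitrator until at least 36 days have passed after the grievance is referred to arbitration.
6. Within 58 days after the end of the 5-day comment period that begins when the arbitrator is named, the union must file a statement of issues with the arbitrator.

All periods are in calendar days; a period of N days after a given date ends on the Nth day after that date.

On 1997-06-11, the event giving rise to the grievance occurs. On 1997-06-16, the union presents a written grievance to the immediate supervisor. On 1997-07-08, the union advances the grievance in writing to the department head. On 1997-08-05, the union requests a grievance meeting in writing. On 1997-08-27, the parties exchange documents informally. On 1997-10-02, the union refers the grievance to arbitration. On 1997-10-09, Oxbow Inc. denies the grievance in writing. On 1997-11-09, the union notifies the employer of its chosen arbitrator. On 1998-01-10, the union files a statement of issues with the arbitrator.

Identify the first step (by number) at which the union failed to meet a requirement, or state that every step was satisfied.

(1) due by 1997-06-11 + 7 days = 1997-06-18; done 1997-06-16 — timely.
(2) due by 1997-06-16 + 26 days = 1997-07-12; completed 1997-07-08, before the deadline.
(3) due by 1997-07-22 + 15 days = 1997-08-06; 1997-08-05 is within that limit.
(4) the permitted window runs from 1997-08-05 + 14 = 1997-08-19 to 1997-08-05 + 59 = 1997-10-03; done 1997-10-02 — within the window.
(5) permitted from 1997-10-02 + 36 days = 1997-11-07 onward; done 1997-11-09, after the minimum wait.
(6) due by 1997-11-14 + 58 days = 1998-01-11; done 1998-01-10 — timely.

None — every step was satisfied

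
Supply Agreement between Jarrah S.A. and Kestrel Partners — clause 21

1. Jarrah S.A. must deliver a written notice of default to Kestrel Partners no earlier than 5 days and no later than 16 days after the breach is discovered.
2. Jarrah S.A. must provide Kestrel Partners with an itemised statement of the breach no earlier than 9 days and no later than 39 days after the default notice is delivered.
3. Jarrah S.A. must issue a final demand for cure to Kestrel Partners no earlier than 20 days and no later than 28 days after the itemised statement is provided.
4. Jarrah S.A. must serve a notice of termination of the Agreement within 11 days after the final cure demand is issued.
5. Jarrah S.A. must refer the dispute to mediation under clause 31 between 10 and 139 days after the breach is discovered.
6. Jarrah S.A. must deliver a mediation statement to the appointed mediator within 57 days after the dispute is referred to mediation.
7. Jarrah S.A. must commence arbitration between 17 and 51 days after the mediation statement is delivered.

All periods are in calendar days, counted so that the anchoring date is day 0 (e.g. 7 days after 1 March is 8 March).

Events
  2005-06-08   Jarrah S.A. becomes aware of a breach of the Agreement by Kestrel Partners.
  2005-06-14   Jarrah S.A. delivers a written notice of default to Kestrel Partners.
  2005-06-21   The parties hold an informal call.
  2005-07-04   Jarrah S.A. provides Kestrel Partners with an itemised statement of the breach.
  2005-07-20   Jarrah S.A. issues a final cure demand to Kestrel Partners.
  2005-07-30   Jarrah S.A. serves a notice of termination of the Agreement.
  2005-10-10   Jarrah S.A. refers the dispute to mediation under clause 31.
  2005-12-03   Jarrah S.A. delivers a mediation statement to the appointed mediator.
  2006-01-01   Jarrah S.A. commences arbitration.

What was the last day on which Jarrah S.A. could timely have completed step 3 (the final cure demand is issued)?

2005-08-01

Step 3 runs from 2005-07-04, when the itemised statement is provided. The window is 20–28 days after 2005-07-04; it closes on 2005-08-01.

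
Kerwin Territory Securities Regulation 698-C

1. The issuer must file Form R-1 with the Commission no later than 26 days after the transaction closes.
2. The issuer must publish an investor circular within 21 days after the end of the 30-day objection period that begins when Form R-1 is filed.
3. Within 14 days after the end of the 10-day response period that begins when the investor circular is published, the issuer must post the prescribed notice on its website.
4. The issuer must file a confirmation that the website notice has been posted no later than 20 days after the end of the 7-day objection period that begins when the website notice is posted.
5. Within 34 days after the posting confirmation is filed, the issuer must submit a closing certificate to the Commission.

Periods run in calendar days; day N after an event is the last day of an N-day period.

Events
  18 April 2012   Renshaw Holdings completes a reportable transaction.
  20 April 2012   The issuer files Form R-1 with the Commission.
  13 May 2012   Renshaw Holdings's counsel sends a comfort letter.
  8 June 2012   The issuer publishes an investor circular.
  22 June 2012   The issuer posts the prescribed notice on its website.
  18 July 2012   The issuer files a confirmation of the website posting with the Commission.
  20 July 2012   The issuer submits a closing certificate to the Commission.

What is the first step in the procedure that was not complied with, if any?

Step 1 — counting 26 days from 18 April 2012 (when the transaction closes) gives a deadline of 14 May 2012; done 20 April 2012 — timely.
Step 2 — counting 21 days from 20 May 2012 (end of the 30-day objection period, which began when Form R-1 is filed on 20 April 2012) gives a deadline of 10 June 2012; 8 June 2012 is within that limit.
Step 3 — counting 14 days from 18 June 2012 (end of the 10-day response period, which began when the investor circular is published on 8 June 2012) gives a deadline of 2 July 2012; completed 22 June 2012, before the deadline.
Step 4 — counting 20 days from 29 June 2012 (end of the 7-day objection period, which began when the website notice is posted on 22 June 2012) gives a deadline of 19 July 2012; done 18 July 2012 — timely.
Step 5 — counting 34 days from 18 July 2012 (when the posting confirmation is filed) gives a deadline of 21 August 2012; completed 20 July 2012, before the deadline.

None — every step was satisfied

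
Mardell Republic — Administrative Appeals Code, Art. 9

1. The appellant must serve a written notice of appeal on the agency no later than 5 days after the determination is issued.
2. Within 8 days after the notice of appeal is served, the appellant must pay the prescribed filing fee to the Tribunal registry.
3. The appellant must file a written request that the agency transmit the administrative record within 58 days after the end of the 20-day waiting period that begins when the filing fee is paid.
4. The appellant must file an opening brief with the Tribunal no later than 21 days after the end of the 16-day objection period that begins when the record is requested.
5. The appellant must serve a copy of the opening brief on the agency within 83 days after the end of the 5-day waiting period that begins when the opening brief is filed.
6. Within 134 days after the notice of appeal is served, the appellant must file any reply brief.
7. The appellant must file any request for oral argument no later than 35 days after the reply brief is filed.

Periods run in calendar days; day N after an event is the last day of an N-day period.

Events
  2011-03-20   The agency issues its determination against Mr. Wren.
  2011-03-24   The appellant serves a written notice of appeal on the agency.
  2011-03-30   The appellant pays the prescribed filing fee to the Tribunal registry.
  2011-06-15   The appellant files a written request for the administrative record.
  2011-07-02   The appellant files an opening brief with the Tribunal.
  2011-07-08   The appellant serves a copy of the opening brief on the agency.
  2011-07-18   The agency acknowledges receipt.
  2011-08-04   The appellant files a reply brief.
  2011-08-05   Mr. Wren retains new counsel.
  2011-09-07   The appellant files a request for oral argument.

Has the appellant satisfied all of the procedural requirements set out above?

Yes

Step 1 — counting 5 days from 2011-03-20 (when the determination is issued) gives a deadline of 2011-03-25; 2011-03-24 is within that limit.
Step 2 — counting 8 days from 2011-03-24 (when the notice of appeal is served) gives a deadline of 2011-04-01; 2011-03-30 is within that limit.
Step 3 — counting 58 days from 2011-04-19 (end of the 20-day waiting period, which began when the filing fee is paid on 2011-03-30) gives a deadline of 2011-06-16; completed 2011-06-15, before the deadline.
Step 4 — counting 21 days from 2011-07-01 (end of the 16-day objection period, which began when the record is requested on 2011-06-15) gives a deadline of 2011-07-22; done 2011-07-02 — timely.
Step 5 — counting 83 days from 2011-07-07 (end of the 5-day waiting period, which began when the opening brief is filed on 2011-07-02) gives a deadline of 2011-09-28; done 2011-07-08 — timely.
Step 6 — counting 134 days from 2011-03-24 (when the notice of appeal is served) gives a deadline of 2011-08-05; done 2011-08-04 — timely.
Step 7 — counting 35 days from 2011-08-04 (when the reply brief is filed) gives a deadline of 2011-09-08; done 2011-09-07 — timely.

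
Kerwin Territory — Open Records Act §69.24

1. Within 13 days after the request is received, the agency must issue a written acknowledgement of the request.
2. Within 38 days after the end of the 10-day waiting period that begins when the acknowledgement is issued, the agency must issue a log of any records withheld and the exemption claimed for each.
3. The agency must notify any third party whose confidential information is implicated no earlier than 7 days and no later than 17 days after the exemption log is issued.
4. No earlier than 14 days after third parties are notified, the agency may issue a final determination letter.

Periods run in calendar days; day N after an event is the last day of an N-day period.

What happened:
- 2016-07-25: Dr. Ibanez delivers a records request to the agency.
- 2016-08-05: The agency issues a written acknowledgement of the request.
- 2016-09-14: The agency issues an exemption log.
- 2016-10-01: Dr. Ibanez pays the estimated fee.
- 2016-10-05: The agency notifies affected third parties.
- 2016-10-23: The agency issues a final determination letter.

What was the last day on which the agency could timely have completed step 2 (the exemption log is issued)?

2016-09-22

The acknowledgement is issued on 2016-08-05; the 10-day waiting period therefore ends 2016-08-15, and step 2 runs from that date. 38 days after 2016-08-15 is 2016-09-22.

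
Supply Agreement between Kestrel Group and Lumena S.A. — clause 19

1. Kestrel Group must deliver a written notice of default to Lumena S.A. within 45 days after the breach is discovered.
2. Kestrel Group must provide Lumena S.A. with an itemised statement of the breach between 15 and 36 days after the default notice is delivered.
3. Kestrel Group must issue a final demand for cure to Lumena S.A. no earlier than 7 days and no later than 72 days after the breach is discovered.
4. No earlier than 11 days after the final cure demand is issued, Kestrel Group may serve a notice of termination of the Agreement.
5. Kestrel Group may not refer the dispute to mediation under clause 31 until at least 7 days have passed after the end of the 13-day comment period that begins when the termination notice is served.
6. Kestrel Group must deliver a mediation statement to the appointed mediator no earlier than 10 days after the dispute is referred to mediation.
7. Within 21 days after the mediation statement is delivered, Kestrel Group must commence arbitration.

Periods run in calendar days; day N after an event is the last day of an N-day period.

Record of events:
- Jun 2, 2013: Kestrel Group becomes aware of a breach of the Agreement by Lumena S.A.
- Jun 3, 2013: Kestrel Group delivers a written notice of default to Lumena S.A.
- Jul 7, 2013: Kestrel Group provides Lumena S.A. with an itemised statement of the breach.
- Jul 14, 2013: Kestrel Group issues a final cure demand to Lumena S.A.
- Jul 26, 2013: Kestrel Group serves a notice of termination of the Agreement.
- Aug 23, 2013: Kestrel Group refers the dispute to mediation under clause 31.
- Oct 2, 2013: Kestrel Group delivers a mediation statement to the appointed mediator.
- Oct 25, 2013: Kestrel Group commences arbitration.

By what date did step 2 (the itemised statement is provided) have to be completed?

Jul 9, 2013

Step 2 runs from Jun 3, 2013, when the default notice is delivered. The window is 15–36 days after Jun 3, 2013; it closes on Jul 9, 2013.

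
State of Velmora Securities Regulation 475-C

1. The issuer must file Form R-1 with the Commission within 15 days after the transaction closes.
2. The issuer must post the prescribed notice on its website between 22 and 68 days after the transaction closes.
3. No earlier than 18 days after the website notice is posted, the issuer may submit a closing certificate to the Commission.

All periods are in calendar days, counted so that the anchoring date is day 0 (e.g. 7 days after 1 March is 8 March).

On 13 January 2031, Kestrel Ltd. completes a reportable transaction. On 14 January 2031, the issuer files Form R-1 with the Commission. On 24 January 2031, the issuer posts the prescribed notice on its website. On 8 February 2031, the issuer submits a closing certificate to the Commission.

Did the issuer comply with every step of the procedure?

Step 1 — counting 15 days from 13 January 2031 (when the transaction closes) gives a deadline of 28 January 2031; completed 14 January 2031, before the deadline.
Step 2 — 22 and 68 days from 13 January 2031 (when the transaction closes) are 4 February 2031 and 22 March 2031 respectively; done 24 January 2031 — 11 days before the window opened.
That is the first point of non-compliance.

No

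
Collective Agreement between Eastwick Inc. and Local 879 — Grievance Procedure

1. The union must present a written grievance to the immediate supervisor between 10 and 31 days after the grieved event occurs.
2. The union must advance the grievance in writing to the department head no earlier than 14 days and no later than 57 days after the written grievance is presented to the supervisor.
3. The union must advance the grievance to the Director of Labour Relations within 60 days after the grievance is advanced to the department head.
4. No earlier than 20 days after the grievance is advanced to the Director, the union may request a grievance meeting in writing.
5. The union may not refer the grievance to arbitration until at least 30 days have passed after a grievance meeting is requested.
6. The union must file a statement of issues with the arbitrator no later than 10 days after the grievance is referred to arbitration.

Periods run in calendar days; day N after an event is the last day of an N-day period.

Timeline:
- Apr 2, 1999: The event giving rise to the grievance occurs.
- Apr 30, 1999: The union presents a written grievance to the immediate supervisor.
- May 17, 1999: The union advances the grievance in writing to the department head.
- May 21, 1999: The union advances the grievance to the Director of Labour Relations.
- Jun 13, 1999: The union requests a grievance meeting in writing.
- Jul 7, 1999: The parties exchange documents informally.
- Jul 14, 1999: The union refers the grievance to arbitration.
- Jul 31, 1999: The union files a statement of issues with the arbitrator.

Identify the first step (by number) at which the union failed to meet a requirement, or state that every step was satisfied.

Step 6

Step 1: the window is 10–31 days after Apr 2, 1999 (when the grieved event occurs), so Apr 12, 1999 through May 3, 1999; done Apr 30, 1999 — within the window.
Step 2: the window is 14–57 days after Apr 30, 1999 (when the written grievance is presented to the supervisor), so May 14, 1999 through Jun 26, 1999; done May 17, 1999, which is between those dates.
Step 3: 60 days after May 17, 1999 (when the grievance is advanced to the department head) is Jul 16, 1999; completed May 21, 1999, before the deadline.
Step 4: the earliest permitted date is 20 days after May 21, 1999 (when the grievance is advanced to the Director), i.e. Jun 10, 1999; done Jun 13, 1999, after the minimum wait.
Step 5: the earliest permitted date is 30 days after Jun 13, 1999 (when a grievance meeting is requested), i.e. Jul 13, 1999; Jul 14, 1999 is on or after that date.
Step 6: 10 days after Jul 14, 1999 (when the grievance is referred to arbitration) is Jul 24, 1999; not done until Jul 31, 1999, 7 days after the deadline.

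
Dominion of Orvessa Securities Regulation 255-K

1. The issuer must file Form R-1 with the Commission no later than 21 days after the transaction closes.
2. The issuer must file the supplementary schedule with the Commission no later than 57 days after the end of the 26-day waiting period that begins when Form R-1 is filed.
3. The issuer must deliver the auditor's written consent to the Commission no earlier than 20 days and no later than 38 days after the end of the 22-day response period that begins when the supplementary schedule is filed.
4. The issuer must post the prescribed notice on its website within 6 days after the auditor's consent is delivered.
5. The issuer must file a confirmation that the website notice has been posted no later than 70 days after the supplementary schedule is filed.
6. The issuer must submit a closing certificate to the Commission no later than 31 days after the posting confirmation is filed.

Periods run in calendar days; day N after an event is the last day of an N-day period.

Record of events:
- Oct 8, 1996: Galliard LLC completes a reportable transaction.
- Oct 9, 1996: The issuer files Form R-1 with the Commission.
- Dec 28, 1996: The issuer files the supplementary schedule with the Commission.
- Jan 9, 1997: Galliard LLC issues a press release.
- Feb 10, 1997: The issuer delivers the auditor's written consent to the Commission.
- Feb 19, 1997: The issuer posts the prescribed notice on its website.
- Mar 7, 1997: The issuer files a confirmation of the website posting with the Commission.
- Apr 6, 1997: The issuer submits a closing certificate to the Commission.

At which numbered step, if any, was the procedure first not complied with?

Step 1: 21 days after Oct 8, 1996 (when the transaction closes) is Oct 29, 1996; Oct 9, 1996 is within that limit.
Step 2: 57 days after Nov 4, 1996 (end of the 26-day waiting period, which began when Form R-1 is filed on Oct 9, 1996) is Dec 31, 1996; completed Dec 28, 1996, before the deadline.
Step 3: the window is 20–38 days after Jan 19, 1997 (end of the 22-day response period, which began when the supplementary schedule is filed on Dec 28, 1996), so Feb 8, 1997 through Feb 26, 1997; Feb 10, 1997 falls inside that range.
Step 4: 6 days after Feb 10, 1997 (when the auditor's consent is delivered) is Feb 16, 1997; not done until Feb 19, 1997, 3 days after the deadline.
The procedure was therefore not followed at step 4.

Step 4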